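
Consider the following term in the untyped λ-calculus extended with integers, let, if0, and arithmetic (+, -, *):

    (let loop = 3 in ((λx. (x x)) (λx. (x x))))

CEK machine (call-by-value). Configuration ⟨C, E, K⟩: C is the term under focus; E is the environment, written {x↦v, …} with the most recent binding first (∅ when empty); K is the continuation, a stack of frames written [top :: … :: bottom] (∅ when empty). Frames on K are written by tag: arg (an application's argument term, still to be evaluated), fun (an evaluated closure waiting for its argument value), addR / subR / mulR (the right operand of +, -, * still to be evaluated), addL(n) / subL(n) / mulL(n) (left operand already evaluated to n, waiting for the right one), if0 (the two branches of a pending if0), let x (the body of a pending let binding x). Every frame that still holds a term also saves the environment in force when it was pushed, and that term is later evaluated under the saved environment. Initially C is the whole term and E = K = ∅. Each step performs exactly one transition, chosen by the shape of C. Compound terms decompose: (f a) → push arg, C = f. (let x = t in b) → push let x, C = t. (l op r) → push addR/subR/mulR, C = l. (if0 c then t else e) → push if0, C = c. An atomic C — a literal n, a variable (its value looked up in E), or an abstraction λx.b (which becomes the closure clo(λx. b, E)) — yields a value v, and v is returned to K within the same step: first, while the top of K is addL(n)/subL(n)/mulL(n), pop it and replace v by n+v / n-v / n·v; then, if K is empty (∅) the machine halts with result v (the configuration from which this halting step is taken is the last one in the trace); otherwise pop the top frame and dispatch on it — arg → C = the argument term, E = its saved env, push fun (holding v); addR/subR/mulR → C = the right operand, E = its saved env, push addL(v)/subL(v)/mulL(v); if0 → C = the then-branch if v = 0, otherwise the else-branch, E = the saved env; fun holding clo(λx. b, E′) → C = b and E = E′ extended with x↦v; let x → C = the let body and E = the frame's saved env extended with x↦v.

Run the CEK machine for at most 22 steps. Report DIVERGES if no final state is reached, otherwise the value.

0. [C=(let loop = 3 in ((λx. (x x)) (λx. (x x)))) | E=∅ | K=∅]
1. [C=3 | E=∅ | K=[let loop]]
2. [C=((λx. (x x)) (λx. (x x))) | E={loop↦3} | K=∅]
3. [C=(λx. (x x)) | E={loop↦3} | K=[arg]]
4. [C=(λx. (x x)) | E={loop↦3} | K=[fun]]
5. [C=(x x) | E={x↦clo(λx. (x x), {loop↦3}), loop↦3} | K=∅]
6. [C=x | E={x↦clo(λx. (x x), {loop↦3}), loop↦3} | K=[arg]]
7. [C=x | E={x↦clo(λx. (x x), {loop↦3}), loop↦3} | K=[fun]]
… configuration repeats with period 3 (steps 5–7 recur indefinitely) …

Answer: DIVERGES (no final state within 22 steps)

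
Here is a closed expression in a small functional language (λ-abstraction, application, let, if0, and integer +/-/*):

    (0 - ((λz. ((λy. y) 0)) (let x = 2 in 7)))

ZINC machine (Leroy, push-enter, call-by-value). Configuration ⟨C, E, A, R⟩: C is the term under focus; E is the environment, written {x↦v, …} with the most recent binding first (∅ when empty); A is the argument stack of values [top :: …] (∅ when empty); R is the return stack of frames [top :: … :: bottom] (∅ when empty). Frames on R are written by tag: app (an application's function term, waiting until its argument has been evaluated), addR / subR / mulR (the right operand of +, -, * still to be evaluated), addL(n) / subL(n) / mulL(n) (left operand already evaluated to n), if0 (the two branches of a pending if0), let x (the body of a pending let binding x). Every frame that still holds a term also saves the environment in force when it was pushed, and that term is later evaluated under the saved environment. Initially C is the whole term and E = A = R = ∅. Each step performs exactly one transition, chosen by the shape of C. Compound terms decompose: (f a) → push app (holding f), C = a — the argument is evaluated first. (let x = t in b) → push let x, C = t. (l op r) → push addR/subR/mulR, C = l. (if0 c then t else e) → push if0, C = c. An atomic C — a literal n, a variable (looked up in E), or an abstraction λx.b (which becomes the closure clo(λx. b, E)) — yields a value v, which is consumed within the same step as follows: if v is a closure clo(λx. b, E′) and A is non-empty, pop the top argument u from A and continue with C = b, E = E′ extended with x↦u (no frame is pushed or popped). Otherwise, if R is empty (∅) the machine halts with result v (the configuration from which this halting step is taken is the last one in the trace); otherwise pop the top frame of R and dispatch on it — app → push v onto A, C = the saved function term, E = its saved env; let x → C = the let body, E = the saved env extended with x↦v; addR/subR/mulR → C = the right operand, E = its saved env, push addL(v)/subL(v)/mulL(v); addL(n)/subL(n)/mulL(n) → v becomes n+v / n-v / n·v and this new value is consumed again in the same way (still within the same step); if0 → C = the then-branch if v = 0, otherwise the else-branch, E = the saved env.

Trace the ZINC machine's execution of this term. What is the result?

step 0: [C=(0 - ((λz. ((λy. y) 0)) (let x = 2 in 7))) | E=∅ | A=∅ | R=∅]
step 1: [C=0 | E=∅ | A=∅ | R=[subR]]
step 2: [C=((λz. ((λy. y) 0)) (let x = 2 in 7)) | E=∅ | A=∅ | R=[subL(0)]]
step 3: [C=(let x = 2 in 7) | E=∅ | A=∅ | R=[app :: subL(0)]]
step 4: [C=2 | E=∅ | A=∅ | R=[let x :: app :: subL(0)]]
step 5: [C=7 | E={x↦2} | A=∅ | R=[app :: subL(0)]]
step 6: [C=(λz. ((λy. y) 0)) | E=∅ | A=[7] | R=[subL(0)]]
step 7: [C=((λy. y) 0) | E={z↦7} | A=∅ | R=[subL(0)]]
step 8: [C=0 | E={z↦7} | A=∅ | R=[app :: subL(0)]]
step 9: [C=(λy. y) | E={z↦7} | A=[0] | R=[subL(0)]]
step 10: [C=y | E={y↦0, z↦7} | A=∅ | R=[subL(0)]]
→ final value 0

Answer: 0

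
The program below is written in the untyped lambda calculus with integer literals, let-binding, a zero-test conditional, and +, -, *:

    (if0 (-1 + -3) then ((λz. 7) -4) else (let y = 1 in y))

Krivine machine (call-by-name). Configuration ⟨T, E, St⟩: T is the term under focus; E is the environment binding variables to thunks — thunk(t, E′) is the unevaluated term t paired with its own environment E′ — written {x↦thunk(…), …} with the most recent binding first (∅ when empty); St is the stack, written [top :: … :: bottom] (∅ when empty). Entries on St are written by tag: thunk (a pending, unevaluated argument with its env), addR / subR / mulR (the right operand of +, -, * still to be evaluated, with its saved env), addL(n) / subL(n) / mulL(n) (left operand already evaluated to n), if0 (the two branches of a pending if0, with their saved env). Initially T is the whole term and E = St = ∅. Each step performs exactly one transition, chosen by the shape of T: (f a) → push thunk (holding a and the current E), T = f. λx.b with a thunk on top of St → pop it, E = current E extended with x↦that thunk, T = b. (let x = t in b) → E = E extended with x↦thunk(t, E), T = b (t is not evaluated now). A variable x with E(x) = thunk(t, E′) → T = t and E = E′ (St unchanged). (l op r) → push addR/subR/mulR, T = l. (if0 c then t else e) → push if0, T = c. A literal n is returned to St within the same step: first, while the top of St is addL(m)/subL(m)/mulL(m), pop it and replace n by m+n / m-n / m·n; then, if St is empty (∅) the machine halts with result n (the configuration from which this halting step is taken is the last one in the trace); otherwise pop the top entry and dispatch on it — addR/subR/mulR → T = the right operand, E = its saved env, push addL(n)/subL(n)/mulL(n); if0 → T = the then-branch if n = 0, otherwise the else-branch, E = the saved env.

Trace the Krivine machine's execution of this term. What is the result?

Answer: 1

Execution trace:
step 0: [T=(if0 (-1 + -3) then ((λz. 7) -4) else (let y = 1 in y)) | E=∅ | St=∅]
step 1: [T=(-1 + -3) | E=∅ | St=[if0]]
step 2: [T=-1 | E=∅ | St=[addR :: if0]]
step 3: [T=-3 | E=∅ | St=[addL(-1) :: if0]]
step 4: [T=(let y = 1 in y) | E=∅ | St=∅]
step 5: [T=y | E={y↦thunk(1, ∅)} | St=∅]
step 6: [T=1 | E=∅ | St=∅]
→ final value 1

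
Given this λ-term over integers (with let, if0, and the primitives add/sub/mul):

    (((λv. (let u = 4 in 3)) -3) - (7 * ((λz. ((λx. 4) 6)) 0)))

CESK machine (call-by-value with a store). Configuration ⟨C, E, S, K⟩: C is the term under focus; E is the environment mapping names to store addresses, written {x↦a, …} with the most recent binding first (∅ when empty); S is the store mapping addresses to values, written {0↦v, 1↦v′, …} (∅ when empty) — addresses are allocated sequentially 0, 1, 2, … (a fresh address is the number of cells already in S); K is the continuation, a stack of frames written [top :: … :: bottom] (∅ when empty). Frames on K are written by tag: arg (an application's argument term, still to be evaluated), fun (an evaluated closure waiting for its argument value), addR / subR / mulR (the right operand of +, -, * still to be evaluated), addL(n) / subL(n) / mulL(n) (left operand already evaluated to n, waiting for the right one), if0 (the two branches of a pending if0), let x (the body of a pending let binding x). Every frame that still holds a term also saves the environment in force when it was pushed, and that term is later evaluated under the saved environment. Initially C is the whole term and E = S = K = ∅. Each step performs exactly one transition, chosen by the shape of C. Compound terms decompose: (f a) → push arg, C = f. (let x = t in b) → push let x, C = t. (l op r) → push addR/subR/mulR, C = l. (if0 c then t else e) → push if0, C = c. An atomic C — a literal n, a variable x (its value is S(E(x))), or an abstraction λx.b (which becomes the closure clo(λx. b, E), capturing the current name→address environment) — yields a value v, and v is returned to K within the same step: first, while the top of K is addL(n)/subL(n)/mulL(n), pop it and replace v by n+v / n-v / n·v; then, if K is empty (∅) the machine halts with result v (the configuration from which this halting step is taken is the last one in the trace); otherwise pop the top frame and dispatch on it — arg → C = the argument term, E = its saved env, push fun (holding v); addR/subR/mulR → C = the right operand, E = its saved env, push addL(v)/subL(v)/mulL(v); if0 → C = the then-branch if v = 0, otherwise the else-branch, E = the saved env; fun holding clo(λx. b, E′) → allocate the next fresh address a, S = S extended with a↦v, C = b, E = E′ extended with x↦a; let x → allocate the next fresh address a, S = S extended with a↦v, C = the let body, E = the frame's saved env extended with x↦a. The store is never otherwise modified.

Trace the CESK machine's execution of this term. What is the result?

[0] ⟨C=(((λv. (let u = 4 in 3)) -3) - (7 * ((λz. ((λx. 4) 6)) 0))); E=∅; S=∅; K=∅⟩
[1] ⟨C=((λv. (let u = 4 in 3)) -3); E=∅; S=∅; K=[subR]⟩
[2] ⟨C=(λv. (let u = 4 in 3)); E=∅; S=∅; K=[arg :: subR]⟩
[3] ⟨C=-3; E=∅; S=∅; K=[fun :: subR]⟩
[4] ⟨C=(let u = 4 in 3); E={v↦0}; S={0↦-3}; K=[subR]⟩
[5] ⟨C=4; E={v↦0}; S={0↦-3}; K=[let u :: subR]⟩
[6] ⟨C=3; E={u↦1, v↦0}; S={0↦-3, 1↦4}; K=[subR]⟩
[7] ⟨C=(7 * ((λz. ((λx. 4) 6)) 0)); E=∅; S={0↦-3, 1↦4}; K=[subL(3)]⟩
[8] ⟨C=7; E=∅; S={0↦-3, 1↦4}; K=[mulR :: subL(3)]⟩
[9] ⟨C=((λz. ((λx. 4) 6)) 0); E=∅; S={0↦-3, 1↦4}; K=[mulL(7) :: subL(3)]⟩
[10] ⟨C=(λz. ((λx. 4) 6)); E=∅; S={0↦-3, 1↦4}; K=[arg :: mulL(7) :: subL(3)]⟩
[11] ⟨C=0; E=∅; S={0↦-3, 1↦4}; K=[fun :: mulL(7) :: subL(3)]⟩
[12] ⟨C=((λx. 4) 6); E={z↦2}; S={0↦-3, 1↦4, 2↦0}; K=[mulL(7) :: subL(3)]⟩
[13] ⟨C=(λx. 4); E={z↦2}; S={0↦-3, 1↦4, 2↦0}; K=[arg :: mulL(7) :: subL(3)]⟩
[14] ⟨C=6; E={z↦2}; S={0↦-3, 1↦4, 2↦0}; K=[fun :: mulL(7) :: subL(3)]⟩
[15] ⟨C=4; E={x↦3, z↦2}; S={0↦-3, 1↦4, 2↦0, 3↦6}; K=[mulL(7) :: subL(3)]⟩
→ final value -25

Answer: -25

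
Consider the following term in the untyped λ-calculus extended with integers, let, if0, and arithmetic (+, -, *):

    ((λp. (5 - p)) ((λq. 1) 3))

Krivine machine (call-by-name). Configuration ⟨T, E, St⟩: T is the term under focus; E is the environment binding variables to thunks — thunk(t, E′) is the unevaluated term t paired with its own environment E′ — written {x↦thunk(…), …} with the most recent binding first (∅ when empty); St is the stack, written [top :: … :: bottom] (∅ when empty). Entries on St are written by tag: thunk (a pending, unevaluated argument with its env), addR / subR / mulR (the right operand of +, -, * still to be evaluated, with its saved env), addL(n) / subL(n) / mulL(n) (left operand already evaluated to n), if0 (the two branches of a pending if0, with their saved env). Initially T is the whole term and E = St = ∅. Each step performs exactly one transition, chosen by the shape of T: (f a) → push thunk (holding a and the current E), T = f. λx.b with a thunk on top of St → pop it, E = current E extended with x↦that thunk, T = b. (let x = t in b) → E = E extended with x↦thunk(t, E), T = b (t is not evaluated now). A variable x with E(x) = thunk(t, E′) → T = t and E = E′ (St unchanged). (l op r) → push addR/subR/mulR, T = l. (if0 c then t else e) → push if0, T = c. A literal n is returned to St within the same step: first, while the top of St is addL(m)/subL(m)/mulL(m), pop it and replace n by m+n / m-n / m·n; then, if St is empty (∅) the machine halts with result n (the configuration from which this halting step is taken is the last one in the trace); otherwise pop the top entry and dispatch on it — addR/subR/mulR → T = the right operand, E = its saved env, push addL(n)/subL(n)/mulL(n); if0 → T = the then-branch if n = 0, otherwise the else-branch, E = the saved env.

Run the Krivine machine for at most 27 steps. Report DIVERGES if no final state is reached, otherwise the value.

Answer: 4

Derivation:
t=0: [T=((λp. (5 - p)) ((λq. 1) 3)) | E=∅ | St=∅]
t=1: [T=(λp. (5 - p)) | E=∅ | St=[thunk]]
t=2: [T=(5 - p) | E={p↦thunk(((λq. 1) 3), ∅)} | St=∅]
t=3: [T=5 | E={p↦thunk(((λq. 1) 3), ∅)} | St=[subR]]
t=4: [T=p | E={p↦thunk(((λq. 1) 3), ∅)} | St=[subL(5)]]
t=5: [T=((λq. 1) 3) | E=∅ | St=[subL(5)]]
t=6: [T=(λq. 1) | E=∅ | St=[thunk :: subL(5)]]
t=7: [T=1 | E={q↦thunk(3, ∅)} | St=[subL(5)]]
→ final value 4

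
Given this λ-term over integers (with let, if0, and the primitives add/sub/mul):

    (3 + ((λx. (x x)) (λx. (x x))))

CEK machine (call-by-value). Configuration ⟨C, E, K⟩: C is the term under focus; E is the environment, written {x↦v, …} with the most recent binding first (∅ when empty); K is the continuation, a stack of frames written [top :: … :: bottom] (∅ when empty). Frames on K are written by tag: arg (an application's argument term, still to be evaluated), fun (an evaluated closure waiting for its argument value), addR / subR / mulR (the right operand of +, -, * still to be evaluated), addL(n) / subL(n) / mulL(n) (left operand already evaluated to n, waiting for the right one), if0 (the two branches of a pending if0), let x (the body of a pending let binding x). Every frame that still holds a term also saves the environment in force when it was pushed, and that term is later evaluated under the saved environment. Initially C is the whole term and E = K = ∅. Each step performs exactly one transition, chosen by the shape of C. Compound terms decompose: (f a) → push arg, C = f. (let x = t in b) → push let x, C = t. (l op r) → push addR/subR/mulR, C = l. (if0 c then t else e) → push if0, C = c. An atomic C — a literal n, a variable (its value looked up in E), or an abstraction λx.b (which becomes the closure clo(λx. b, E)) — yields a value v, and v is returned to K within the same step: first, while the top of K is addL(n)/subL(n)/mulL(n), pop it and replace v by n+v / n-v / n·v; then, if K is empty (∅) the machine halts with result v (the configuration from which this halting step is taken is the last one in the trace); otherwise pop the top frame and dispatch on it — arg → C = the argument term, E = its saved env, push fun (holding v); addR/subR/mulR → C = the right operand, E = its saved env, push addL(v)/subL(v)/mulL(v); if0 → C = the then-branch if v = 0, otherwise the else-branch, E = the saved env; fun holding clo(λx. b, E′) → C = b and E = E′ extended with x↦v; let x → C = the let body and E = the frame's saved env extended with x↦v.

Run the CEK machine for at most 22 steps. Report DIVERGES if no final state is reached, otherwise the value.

Answer: DIVERGES (no final state within 22 steps)

Derivation:
t=0: ⟨C=(3 + ((λx. (x x)) (λx. (x x)))); E=∅; K=∅⟩
t=1: ⟨C=3; E=∅; K=[addR]⟩
t=2: ⟨C=((λx. (x x)) (λx. (x x))); E=∅; K=[addL(3)]⟩
t=3: ⟨C=(λx. (x x)); E=∅; K=[arg :: addL(3)]⟩
t=4: ⟨C=(λx. (x x)); E=∅; K=[fun :: addL(3)]⟩
t=5: ⟨C=(x x); E={x↦clo(λx. (x x), ∅)}; K=[addL(3)]⟩
t=6: ⟨C=x; E={x↦clo(λx. (x x), ∅)}; K=[arg :: addL(3)]⟩
t=7: ⟨C=x; E={x↦clo(λx. (x x), ∅)}; K=[fun :: addL(3)]⟩
… configuration repeats with period 3 (steps 5–7 recur indefinitely) …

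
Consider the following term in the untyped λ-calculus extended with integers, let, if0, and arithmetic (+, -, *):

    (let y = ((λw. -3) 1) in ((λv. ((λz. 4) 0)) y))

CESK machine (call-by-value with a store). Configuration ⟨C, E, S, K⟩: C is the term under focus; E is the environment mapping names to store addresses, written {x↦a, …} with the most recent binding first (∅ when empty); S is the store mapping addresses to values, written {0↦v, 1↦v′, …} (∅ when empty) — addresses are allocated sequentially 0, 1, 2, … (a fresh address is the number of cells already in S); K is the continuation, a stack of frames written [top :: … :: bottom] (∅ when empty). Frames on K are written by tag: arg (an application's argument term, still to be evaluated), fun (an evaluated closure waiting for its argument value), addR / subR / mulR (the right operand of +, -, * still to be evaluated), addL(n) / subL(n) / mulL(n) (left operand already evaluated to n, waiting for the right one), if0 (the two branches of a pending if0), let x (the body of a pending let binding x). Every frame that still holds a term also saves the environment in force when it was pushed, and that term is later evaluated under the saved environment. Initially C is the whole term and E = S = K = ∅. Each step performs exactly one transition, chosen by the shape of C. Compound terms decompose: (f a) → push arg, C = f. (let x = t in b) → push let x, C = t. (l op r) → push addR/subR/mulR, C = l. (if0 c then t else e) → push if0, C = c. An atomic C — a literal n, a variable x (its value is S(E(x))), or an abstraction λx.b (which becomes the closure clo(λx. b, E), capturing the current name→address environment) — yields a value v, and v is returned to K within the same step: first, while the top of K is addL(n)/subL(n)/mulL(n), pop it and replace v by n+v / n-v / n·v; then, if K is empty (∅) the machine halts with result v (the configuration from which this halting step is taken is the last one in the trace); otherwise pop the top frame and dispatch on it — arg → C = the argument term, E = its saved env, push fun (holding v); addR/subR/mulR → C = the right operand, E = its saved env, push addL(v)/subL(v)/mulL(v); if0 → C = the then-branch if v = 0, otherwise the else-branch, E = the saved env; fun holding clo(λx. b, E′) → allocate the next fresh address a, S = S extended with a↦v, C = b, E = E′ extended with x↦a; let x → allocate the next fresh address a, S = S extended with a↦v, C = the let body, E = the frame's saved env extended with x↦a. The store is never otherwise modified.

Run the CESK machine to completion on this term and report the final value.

Answer: 4

Derivation:
step 0: [C=(let y = ((λw. -3) 1) in ((λv. ((λz. 4) 0)) y)) | E=∅ | S=∅ | K=∅]
step 1: [C=((λw. -3) 1) | E=∅ | S=∅ | K=[let y]]
step 2: [C=(λw. -3) | E=∅ | S=∅ | K=[arg :: let y]]
step 3: [C=1 | E=∅ | S=∅ | K=[fun :: let y]]
step 4: [C=-3 | E={w↦0} | S={0↦1} | K=[let y]]
step 5: [C=((λv. ((λz. 4) 0)) y) | E={y↦1} | S={0↦1, 1↦-3} | K=∅]
step 6: [C=(λv. ((λz. 4) 0)) | E={y↦1} | S={0↦1, 1↦-3} | K=[arg]]
step 7: [C=y | E={y↦1} | S={0↦1, 1↦-3} | K=[fun]]
step 8: [C=((λz. 4) 0) | E={v↦2, y↦1} | S={0↦1, 1↦-3, 2↦-3} | K=∅]
step 9: [C=(λz. 4) | E={v↦2, y↦1} | S={0↦1, 1↦-3, 2↦-3} | K=[arg]]
step 10: [C=0 | E={v↦2, y↦1} | S={0↦1, 1↦-3, 2↦-3} | K=[fun]]
step 11: [C=4 | E={z↦3, v↦2, y↦1} | S={0↦1, 1↦-3, 2↦-3, 3↦0} | K=∅]
→ final value 4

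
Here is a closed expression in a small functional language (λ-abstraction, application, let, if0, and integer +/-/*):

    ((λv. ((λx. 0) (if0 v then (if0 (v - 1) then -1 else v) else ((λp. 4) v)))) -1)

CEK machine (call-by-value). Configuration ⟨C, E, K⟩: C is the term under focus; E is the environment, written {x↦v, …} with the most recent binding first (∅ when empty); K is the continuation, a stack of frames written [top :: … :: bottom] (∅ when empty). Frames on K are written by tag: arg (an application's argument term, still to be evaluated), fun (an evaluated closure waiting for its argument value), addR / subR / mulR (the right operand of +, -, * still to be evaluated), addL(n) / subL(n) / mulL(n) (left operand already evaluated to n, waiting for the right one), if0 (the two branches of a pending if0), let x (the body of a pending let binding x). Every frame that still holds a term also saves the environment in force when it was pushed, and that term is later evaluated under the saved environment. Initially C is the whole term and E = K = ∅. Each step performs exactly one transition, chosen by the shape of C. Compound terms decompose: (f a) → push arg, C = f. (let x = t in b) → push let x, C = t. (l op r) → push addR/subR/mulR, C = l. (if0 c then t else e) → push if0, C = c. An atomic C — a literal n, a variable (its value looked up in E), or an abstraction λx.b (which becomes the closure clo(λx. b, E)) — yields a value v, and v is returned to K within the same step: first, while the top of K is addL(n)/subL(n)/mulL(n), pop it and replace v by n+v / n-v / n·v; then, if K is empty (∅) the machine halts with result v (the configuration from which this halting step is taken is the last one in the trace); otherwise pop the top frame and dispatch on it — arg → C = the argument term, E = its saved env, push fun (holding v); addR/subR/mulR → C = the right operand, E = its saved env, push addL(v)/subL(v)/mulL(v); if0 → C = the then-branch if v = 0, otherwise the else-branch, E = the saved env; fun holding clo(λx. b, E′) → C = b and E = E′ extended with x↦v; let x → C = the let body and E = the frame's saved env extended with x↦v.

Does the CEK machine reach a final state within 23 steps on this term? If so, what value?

Answer: 0

Machine steps:
[0] ⟨C=((λv. ((λx. 0) (if0 v then (if0 (v - 1) then -1 else v) else ((λp. 4) v)))) -1); E=∅; K=∅⟩
[1] ⟨C=(λv. ((λx. 0) (if0 v then (if0 (v - 1) then -1 else v) else ((λp. 4) v)))); E=∅; K=[arg]⟩
[2] ⟨C=-1; E=∅; K=[fun]⟩
[3] ⟨C=((λx. 0) (if0 v then (if0 (v - 1) then -1 else v) else ((λp. 4) v))); E={v↦-1}; K=∅⟩
[4] ⟨C=(λx. 0); E={v↦-1}; K=[arg]⟩
[5] ⟨C=(if0 v then (if0 (v - 1) then -1 else v) else ((λp. 4) v)); E={v↦-1}; K=[fun]⟩
[6] ⟨C=v; E={v↦-1}; K=[if0 :: fun]⟩
[7] ⟨C=((λp. 4) v); E={v↦-1}; K=[fun]⟩
[8] ⟨C=(λp. 4); E={v↦-1}; K=[arg :: fun]⟩
[9] ⟨C=v; E={v↦-1}; K=[fun :: fun]⟩
[10] ⟨C=4; E={p↦-1, v↦-1}; K=[fun]⟩
[11] ⟨C=0; E={x↦4, v↦-1}; K=∅⟩
→ final value 0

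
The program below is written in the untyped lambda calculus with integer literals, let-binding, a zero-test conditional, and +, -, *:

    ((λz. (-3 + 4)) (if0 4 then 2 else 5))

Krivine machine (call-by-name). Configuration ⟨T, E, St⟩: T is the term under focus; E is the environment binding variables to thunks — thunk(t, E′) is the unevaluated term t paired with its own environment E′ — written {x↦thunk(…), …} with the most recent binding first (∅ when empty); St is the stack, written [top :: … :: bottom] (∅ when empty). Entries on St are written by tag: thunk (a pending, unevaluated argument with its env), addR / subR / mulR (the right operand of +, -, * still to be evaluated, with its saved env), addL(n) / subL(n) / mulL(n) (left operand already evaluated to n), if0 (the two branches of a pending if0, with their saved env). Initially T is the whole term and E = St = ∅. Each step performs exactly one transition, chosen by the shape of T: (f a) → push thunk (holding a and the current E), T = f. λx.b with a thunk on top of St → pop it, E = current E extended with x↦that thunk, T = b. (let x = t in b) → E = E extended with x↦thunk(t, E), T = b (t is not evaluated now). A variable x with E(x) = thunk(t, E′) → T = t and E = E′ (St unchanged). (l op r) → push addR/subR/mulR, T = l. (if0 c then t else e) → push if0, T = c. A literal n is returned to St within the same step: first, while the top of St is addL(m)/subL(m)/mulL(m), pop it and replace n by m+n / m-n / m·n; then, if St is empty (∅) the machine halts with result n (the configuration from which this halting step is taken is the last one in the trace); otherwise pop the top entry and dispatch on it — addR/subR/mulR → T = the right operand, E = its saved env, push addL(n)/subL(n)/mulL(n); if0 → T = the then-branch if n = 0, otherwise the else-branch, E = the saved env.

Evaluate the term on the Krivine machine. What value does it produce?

Answer: 1

Execution trace:
0. [T=((λz. (-3 + 4)) (if0 4 then 2 else 5)) | E=∅ | St=∅]
1. [T=(λz. (-3 + 4)) | E=∅ | St=[thunk]]
2. [T=(-3 + 4) | E={z↦thunk((if0 4 then 2 else 5), ∅)} | St=∅]
3. [T=-3 | E={z↦thunk((if0 4 then 2 else 5), ∅)} | St=[addR]]
4. [T=4 | E={z↦thunk((if0 4 then 2 else 5), ∅)} | St=[addL(-3)]]
→ final value 1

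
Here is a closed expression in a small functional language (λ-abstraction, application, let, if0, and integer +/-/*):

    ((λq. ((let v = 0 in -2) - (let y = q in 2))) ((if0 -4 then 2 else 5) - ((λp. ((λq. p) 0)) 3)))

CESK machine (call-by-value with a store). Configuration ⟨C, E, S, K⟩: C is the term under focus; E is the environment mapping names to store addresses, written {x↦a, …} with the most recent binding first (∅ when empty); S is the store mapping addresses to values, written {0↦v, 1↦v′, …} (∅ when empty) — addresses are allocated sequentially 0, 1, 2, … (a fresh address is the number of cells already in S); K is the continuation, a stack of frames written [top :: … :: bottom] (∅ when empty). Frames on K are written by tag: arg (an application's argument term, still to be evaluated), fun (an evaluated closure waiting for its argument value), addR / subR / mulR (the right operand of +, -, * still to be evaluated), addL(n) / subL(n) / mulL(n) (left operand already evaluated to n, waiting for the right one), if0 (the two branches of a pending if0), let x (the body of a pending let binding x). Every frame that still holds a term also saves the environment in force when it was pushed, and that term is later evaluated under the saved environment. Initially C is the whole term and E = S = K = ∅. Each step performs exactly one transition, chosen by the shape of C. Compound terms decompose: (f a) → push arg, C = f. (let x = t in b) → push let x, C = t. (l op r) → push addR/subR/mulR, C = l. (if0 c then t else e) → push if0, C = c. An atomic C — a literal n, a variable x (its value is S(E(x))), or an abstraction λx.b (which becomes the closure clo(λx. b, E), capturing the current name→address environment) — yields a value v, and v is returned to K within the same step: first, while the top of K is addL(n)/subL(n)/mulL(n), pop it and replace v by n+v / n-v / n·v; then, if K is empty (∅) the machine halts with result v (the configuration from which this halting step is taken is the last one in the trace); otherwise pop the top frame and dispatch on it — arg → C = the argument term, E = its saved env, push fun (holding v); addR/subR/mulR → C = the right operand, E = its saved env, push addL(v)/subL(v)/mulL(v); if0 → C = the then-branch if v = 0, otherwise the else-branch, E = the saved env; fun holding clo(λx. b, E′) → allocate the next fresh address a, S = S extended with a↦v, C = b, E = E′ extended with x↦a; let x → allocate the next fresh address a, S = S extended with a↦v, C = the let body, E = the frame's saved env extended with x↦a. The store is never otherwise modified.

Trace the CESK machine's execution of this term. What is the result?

step 0: <C=((λq. ((let v = 0 in -2) - (let y = q in 2))) ((if0 -4 then 2 else 5) - ((λp. ((λq. p) 0)) 3))), E=∅, S=∅, K=∅>
step 1: <C=(λq. ((let v = 0 in -2) - (let y = q in 2))), E=∅, S=∅, K=[arg]>
step 2: <C=((if0 -4 then 2 else 5) - ((λp. ((λq. p) 0)) 3)), E=∅, S=∅, K=[fun]>
step 3: <C=(if0 -4 then 2 else 5), E=∅, S=∅, K=[subR :: fun]>
step 4: <C=-4, E=∅, S=∅, K=[if0 :: subR :: fun]>
step 5: <C=5, E=∅, S=∅, K=[subR :: fun]>
step 6: <C=((λp. ((λq. p) 0)) 3), E=∅, S=∅, K=[subL(5) :: fun]>
step 7: <C=(λp. ((λq. p) 0)), E=∅, S=∅, K=[arg :: subL(5) :: fun]>
step 8: <C=3, E=∅, S=∅, K=[fun :: subL(5) :: fun]>
step 9: <C=((λq. p) 0), E={p↦0}, S={0↦3}, K=[subL(5) :: fun]>
step 10: <C=(λq. p), E={p↦0}, S={0↦3}, K=[arg :: subL(5) :: fun]>
step 11: <C=0, E={p↦0}, S={0↦3}, K=[fun :: subL(5) :: fun]>
step 12: <C=p, E={q↦1, p↦0}, S={0↦3, 1↦0}, K=[subL(5) :: fun]>
step 13: <C=((let v = 0 in -2) - (let y = q in 2)), E={q↦2}, S={0↦3, 1↦0, 2↦2}, K=∅>
step 14: <C=(let v = 0 in -2), E={q↦2}, S={0↦3, 1↦0, 2↦2}, K=[subR]>
step 15: <C=0, E={q↦2}, S={0↦3, 1↦0, 2↦2}, K=[let v :: subR]>
step 16: <C=-2, E={v↦3, q↦2}, S={0↦3, 1↦0, 2↦2, 3↦0}, K=[subR]>
step 17: <C=(let y = q in 2), E={q↦2}, S={0↦3, 1↦0, 2↦2, 3↦0}, K=[subL(-2)]>
step 18: <C=q, E={q↦2}, S={0↦3, 1↦0, 2↦2, 3↦0}, K=[let y :: subL(-2)]>
step 19: <C=2, E={y↦4, q↦2}, S={0↦3, 1↦0, 2↦2, 3↦0, 4↦2}, K=[subL(-2)]>
→ final value -4

Answer: -4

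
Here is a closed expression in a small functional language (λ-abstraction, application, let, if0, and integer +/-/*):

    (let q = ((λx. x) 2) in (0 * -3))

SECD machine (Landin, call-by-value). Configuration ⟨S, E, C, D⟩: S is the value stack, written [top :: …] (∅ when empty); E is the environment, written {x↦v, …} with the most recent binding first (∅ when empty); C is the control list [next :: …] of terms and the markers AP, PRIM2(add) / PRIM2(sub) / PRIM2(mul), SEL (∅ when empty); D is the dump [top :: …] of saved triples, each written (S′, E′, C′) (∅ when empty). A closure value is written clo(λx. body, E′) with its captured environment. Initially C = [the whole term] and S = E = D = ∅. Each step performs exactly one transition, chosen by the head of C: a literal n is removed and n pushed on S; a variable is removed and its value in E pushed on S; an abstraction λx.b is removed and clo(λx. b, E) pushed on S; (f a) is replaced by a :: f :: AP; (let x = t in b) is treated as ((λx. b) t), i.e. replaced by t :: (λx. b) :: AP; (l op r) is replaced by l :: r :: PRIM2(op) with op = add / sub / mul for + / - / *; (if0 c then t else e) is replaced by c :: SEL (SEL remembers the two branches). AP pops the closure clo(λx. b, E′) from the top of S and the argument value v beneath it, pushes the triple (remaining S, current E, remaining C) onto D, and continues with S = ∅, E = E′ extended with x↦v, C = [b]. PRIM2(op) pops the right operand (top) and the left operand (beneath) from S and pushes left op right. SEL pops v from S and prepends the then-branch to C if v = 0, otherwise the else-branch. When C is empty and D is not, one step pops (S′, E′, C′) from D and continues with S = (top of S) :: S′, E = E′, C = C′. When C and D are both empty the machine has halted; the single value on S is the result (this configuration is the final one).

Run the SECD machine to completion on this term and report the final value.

Answer: 0

Execution trace:
t=0: <S=∅, E=∅, C=[(let q = ((λx. x) 2) in (0 * -3))], D=∅>
t=1: <S=∅, E=∅, C=[((λx. x) 2) :: (λq. (0 * -3)) :: AP], D=∅>
t=2: <S=∅, E=∅, C=[2 :: (λx. x) :: AP :: (λq. (0 * -3)) :: AP], D=∅>
t=3: <S=[2], E=∅, C=[(λx. x) :: AP :: (λq. (0 * -3)) :: AP], D=∅>
t=4: <S=[clo(λx. x, ∅) :: 2], E=∅, C=[AP :: (λq. (0 * -3)) :: AP], D=∅>
t=5: <S=∅, E={x↦2}, C=[x], D=[(∅, ∅, [(λq. (0 * -3)) :: AP])]>
t=6: <S=[2], E={x↦2}, C=∅, D=[(∅, ∅, [(λq. (0 * -3)) :: AP])]>
t=7: <S=[2], E=∅, C=[(λq. (0 * -3)) :: AP], D=∅>
t=8: <S=[clo(λq. (0 * -3), ∅) :: 2], E=∅, C=[AP], D=∅>
t=9: <S=∅, E={q↦2}, C=[(0 * -3)], D=[(∅, ∅, ∅)]>
t=10: <S=∅, E={q↦2}, C=[0 :: -3 :: PRIM2(mul)], D=[(∅, ∅, ∅)]>
t=11: <S=[0], E={q↦2}, C=[-3 :: PRIM2(mul)], D=[(∅, ∅, ∅)]>
t=12: <S=[-3 :: 0], E={q↦2}, C=[PRIM2(mul)], D=[(∅, ∅, ∅)]>
t=13: <S=[0], E={q↦2}, C=∅, D=[(∅, ∅, ∅)]>
t=14: <S=[0], E=∅, C=∅, D=∅>
→ final value 0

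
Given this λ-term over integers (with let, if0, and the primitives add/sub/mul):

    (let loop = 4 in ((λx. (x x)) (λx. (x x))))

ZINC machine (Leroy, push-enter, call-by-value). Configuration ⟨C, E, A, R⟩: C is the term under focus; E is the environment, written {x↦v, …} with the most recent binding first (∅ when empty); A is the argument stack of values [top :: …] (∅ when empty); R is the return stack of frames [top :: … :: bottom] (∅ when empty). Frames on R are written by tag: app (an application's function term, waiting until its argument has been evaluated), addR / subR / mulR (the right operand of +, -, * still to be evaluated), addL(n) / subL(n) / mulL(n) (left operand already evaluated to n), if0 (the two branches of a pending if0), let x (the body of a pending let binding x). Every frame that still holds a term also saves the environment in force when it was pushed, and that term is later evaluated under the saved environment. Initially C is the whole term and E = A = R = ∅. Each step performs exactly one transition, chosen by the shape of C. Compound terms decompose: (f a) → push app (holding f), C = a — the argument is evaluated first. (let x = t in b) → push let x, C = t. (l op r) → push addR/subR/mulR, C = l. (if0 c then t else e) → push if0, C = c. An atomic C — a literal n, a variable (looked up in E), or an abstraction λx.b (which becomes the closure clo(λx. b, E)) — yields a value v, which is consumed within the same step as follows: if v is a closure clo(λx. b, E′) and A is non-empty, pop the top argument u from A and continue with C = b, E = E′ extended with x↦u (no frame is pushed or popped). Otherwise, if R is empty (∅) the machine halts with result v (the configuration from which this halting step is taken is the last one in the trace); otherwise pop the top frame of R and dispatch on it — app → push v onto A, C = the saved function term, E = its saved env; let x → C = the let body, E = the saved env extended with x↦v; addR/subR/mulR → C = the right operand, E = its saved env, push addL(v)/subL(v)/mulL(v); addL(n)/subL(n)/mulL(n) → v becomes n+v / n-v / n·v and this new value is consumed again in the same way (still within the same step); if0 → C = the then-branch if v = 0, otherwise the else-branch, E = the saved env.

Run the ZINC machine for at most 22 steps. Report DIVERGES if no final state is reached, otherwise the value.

Answer: DIVERGES (no final state within 22 steps)

Machine steps:
0. ⟨C=(let loop = 4 in ((λx. (x x)) (λx. (x x)))); E=∅; A=∅; R=∅⟩
1. ⟨C=4; E=∅; A=∅; R=[let loop]⟩
2. ⟨C=((λx. (x x)) (λx. (x x))); E={loop↦4}; A=∅; R=∅⟩
3. ⟨C=(λx. (x x)); E={loop↦4}; A=∅; R=[app]⟩
4. ⟨C=(λx. (x x)); E={loop↦4}; A=[clo(λx. (x x), {loop↦4})]; R=∅⟩
5. ⟨C=(x x); E={x↦clo(λx. (x x), {loop↦4}), loop↦4}; A=∅; R=∅⟩
6. ⟨C=x; E={x↦clo(λx. (x x), {loop↦4}), loop↦4}; A=∅; R=[app]⟩
7. ⟨C=x; E={x↦clo(λx. (x x), {loop↦4}), loop↦4}; A=[clo(λx. (x x), {loop↦4})]; R=∅⟩
… configuration repeats with period 3 (steps 5–7 recur indefinitely) …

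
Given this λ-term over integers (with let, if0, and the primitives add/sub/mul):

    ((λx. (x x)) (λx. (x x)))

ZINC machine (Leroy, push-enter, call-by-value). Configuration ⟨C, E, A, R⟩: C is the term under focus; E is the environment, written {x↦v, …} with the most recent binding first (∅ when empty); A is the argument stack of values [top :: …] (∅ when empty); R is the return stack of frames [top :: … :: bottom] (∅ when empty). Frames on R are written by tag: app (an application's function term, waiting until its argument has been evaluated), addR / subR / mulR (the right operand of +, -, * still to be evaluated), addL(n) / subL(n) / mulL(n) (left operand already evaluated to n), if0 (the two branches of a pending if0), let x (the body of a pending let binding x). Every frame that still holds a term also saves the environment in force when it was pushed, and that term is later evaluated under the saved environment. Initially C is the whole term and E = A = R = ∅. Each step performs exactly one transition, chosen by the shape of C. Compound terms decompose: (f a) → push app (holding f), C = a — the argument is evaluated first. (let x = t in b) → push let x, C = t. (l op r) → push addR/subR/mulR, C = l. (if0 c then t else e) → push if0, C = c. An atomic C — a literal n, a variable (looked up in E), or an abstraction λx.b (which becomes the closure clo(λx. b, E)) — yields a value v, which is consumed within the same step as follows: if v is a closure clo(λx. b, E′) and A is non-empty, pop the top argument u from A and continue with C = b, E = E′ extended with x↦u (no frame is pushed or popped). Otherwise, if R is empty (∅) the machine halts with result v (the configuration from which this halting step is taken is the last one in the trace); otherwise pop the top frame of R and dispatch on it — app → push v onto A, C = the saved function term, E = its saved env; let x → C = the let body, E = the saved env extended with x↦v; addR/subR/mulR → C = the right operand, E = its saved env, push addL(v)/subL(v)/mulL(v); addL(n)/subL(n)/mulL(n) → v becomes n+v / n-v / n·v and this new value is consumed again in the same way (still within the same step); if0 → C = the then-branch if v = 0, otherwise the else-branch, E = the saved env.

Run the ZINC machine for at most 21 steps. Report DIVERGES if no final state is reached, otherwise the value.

[0] ⟨C=((λx. (x x)) (λx. (x x))); E=∅; A=∅; R=∅⟩
[1] ⟨C=(λx. (x x)); E=∅; A=∅; R=[app]⟩
[2] ⟨C=(λx. (x x)); E=∅; A=[clo(λx. (x x), ∅)]; R=∅⟩
[3] ⟨C=(x x); E={x↦clo(λx. (x x), ∅)}; A=∅; R=∅⟩
[4] ⟨C=x; E={x↦clo(λx. (x x), ∅)}; A=∅; R=[app]⟩
[5] ⟨C=x; E={x↦clo(λx. (x x), ∅)}; A=[clo(λx. (x x), ∅)]; R=∅⟩
… configuration repeats with period 3 (steps 3–5 recur indefinitely) …

Answer: DIVERGES (no final state within 21 steps)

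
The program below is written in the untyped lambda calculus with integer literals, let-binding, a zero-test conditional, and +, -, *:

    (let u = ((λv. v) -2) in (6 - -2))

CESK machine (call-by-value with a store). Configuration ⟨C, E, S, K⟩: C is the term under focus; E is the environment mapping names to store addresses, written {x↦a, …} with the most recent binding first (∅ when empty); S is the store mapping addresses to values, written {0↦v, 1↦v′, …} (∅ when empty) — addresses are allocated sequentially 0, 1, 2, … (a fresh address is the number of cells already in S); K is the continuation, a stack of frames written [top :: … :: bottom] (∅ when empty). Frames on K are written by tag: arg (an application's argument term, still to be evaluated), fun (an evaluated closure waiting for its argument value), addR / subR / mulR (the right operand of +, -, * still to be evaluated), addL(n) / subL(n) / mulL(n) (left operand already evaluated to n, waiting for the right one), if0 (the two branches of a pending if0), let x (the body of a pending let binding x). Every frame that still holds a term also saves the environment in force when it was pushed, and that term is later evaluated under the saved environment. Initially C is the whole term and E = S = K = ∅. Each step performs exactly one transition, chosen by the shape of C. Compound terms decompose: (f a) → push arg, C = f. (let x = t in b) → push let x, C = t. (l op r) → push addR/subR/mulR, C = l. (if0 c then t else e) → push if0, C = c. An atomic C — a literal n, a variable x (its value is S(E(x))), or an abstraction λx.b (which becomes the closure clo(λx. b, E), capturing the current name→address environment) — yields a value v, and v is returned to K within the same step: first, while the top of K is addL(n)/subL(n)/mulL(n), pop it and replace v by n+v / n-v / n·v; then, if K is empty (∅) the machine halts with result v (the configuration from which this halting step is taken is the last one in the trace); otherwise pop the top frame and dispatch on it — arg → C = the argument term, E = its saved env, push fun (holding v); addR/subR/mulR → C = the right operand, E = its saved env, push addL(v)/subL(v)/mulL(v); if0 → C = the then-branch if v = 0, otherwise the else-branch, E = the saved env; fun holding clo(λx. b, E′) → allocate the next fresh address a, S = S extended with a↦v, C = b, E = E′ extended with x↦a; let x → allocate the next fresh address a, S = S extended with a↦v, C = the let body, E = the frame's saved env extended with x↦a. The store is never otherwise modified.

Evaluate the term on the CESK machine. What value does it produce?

0. ⟨C=(let u = ((λv. v) -2) in (6 - -2)); E=∅; S=∅; K=∅⟩
1. ⟨C=((λv. v) -2); E=∅; S=∅; K=[let u]⟩
2. ⟨C=(λv. v); E=∅; S=∅; K=[arg :: let u]⟩
3. ⟨C=-2; E=∅; S=∅; K=[fun :: let u]⟩
4. ⟨C=v; E={v↦0}; S={0↦-2}; K=[let u]⟩
5. ⟨C=(6 - -2); E={u↦1}; S={0↦-2, 1↦-2}; K=∅⟩
6. ⟨C=6; E={u↦1}; S={0↦-2, 1↦-2}; K=[subR]⟩
7. ⟨C=-2; E={u↦1}; S={0↦-2, 1↦-2}; K=[subL(6)]⟩
→ final value 8

Answer: 8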